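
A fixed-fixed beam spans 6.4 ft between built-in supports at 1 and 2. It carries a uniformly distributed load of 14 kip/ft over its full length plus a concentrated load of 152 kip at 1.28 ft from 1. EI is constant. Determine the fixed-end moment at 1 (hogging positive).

Take the two fixed-end moments M_1, M_2 as redundants; the released structure is the simple span 12.
End rotations of the released simple span under the applied load (×1/EI):
  at 1: UDL 14: wL³/(24EI) = 152.9/EI
  at 2: UDL 14: wL³/(24EI) = 152.9/EI
  at 1: point load 152 at a = 1.28: Pab(L + b)/(6LEI) = 298.8/EI
  at 2: point load 152 at a = 1.28: Pab(L + a)/(6LEI) = 199.2/EI
  θ_10 = 451.8/EI,  θ_20 = 352.1/EI
Flexibility coefficients: a unit moment at one end gives L/(3EI) there and L/(6EI) at the far end, so f₁₁ = f₂₂ = 2.133/EI and f₁₂ = f₂₁ = 1.067/EI.
Compatibility — zero rotation at each built-in end:
  2.133 M_1 + 1.067 M_2 = 451.8
  1.067 M_1 + 2.133 M_2 = 352.1
Solving the pair gives M_1 = 172.3 kip·ft and M_2 = 78.92 kip·ft (hogging).

M_1 = 172.3 kip·ft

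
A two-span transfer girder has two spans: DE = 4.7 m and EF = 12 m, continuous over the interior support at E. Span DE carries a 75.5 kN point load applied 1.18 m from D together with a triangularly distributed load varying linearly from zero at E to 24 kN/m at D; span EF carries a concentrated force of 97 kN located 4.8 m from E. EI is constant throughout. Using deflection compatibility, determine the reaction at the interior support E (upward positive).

Insert a hinge at E; M_E is the redundant, and each span becomes simply supported.
Rotations at E on the released spans (each span's end-slope, ×1/EI):
  span DE: point load 75.5 at a = 1.18: Pab(L + a)/(6LEI) = 65.39/EI
  span DE: triangular load, peak 24: 7w₀L³/(360EI) = 48.45/EI
  span EF: point load 97 at a = 4.8: Pab(L + b)/(6LEI) = 894/EI
  relative rotation θ_0 = (113.8 + 894)/EI = 1008/EI
A unit hogging moment at E produces rotation L₁/(3EI) + L₂/(3EI) = 5.567/EI.
Compatibility: M_E·(L₁+L₂)/(3EI) = θ_0, giving M_E = 181 kN·m (hogging).
Span DE, ΣM about D with M_E applied at E: R_E^{DE}·4.7 = 177.4 + 181, so R_E^{DE} = 76.27 kN and R_D = 131.9 − 76.27 = 55.63 kN.
Span EF, ΣM about F: R_E^{EF}·12 = 698.4 + 181, so R_E^{EF} = 73.29 kN and R_F = 97 − 73.29 = 23.71 kN.
R_E = 76.27 + 73.29 = 149.6 kN.

R_E = 149.6 kN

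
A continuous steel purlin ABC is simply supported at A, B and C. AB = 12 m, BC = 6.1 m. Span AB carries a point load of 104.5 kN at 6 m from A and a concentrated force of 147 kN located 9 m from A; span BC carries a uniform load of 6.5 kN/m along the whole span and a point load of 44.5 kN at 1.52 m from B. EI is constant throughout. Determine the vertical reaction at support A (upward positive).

R_A = 57.92 kN

Take M_B as the redundant. Released structure: two simple spans AB and BC with a hinge at B.
End slopes at the hinge B, treating each span as simply supported:
  span AB: point load 104.5 at a = 6: Pab(L + a)/(6LEI) = 940.5/EI
  span AB: point load 147 at a = 9: Pab(L + a)/(6LEI) = 1158/EI
  span BC: UDL 6.5: wL³/(24EI) = 61.47/EI
  span BC: point load 44.5 at a = 1.52: Pab(L + b)/(6LEI) = 90.4/EI
  relative rotation θ_0 = (2098 + 151.9)/EI = 2250/EI
A unit hogging moment at B produces rotation L₁/(3EI) + L₂/(3EI) = 6.033/EI.
Slope continuity at B: θ_0 = M_B·6.033/EI, so M_B = 2250/6.033 = 372.9 kN·m (hogging).
Span AB, ΣM about A with M_B applied at B: R_B^{AB}·12 = 1950 + 372.9, so R_B^{AB} = 193.6 kN and R_A = 251.5 − 193.6 = 57.92 kN.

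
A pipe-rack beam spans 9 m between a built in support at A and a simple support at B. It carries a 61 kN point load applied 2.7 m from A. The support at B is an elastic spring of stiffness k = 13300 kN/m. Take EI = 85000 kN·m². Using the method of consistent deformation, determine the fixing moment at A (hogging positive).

M_A = 99.71 kN·m

Take the reaction at B as the redundant and release it; the primary structure is a cantilever fixed at A.
Downward deflection at the released point B due to the loads:
  point load 61 at a = 2.7: Pa²(3L − a)/(6EI) = 1801/EI
Flexibility coefficient — unit upward force at B: δ_{BB} = L³/(3EI) = 243/EI.
With EI = 85000 kN·m²: δ_0 = 0.021188 m and δ_{BB} = 0.002859 m/kN.
Compatibility — the spring shortens by R_B/k under the reaction it provides: δ_0 − R_B·δ_{BB} = R_B/k. With 1/k = 0.000075 m/kN, R_B = δ_0 / (δ_{BB} + 1/k) = 0.021188 / (0.002859 + 0.000075) = 7.222 kN.
Moment equilibrium about A: M_A = Σ(load moments about A) − R_B·L = 164.7 − 7.222×9 = 99.71 kN·m.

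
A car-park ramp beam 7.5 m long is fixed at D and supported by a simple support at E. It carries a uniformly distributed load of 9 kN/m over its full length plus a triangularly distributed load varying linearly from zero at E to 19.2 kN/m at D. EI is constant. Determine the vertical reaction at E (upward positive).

Release the roller at E. Primary structure: cantilever fixed at D.
Downward deflection at the released point E due to the loads:
  UDL 9: wL⁴/(8EI) = 3560/EI
  triangular load, peak 19.2 at the fixed end: w₀L⁴/(30EI) = 2025/EI
  δ_0 = 5585/EI
Flexibility coefficient — unit upward force at E: δ_{EE} = L³/(3EI) = 140.6/EI.
The prop prevents deflection at E: R_E = δ_0/δ_{EE} = 5585/140.6 = 39.71 kN.

R_E = 39.71 kN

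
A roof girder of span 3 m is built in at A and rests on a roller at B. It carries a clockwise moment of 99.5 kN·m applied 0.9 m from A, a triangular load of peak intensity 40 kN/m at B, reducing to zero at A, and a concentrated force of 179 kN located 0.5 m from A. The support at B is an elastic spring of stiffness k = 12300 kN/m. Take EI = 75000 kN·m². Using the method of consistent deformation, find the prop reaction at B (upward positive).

Remove the prop at B; the released (primary) structure is a cantilever built in at A.
Free-end deflection of the primary structure under the applied loading (downward +):
  clockwise couple 99.5 at a = 0.9: M₀a(2L − a)/(2EI) = 228.4/EI
  triangular load, peak 40 at the free end: 11w₀L⁴/(120EI) = 297/EI
  point load 179 at a = 0.5: Pa²(3L − a)/(6EI) = 63.4/EI
  δ_0 = 588.7/EI
Tip deflection under a unit load at B: L³/(3EI) = 9/EI.
With EI = 75000 kN·m²: δ_0 = 0.00785 m and δ_{BB} = 0.00012 m/kN.
Compatibility — the spring shortens by R_B/k under the reaction it provides: δ_0 − R_B·δ_{BB} = R_B/k. With 1/k = 0.000081 m/kN, R_B = δ_0 / (δ_{BB} + 1/k) = 0.00785 / (0.00012 + 0.000081) = 39 kN.

R_B = 39 kN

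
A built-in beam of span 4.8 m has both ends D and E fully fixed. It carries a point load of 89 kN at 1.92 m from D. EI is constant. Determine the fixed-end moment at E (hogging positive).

Release both end moments; the primary structure is a simply-supported span DE with redundants M_D and M_E.
On the primary (simply-supported) span, the end slopes from the loading are:
  at D: point load 89 at a = 1.92: Pab(L + b)/(6LEI) = 131.2/EI
  at E: point load 89 at a = 1.92: Pab(L + a)/(6LEI) = 114.8/EI
  θ_D0 = 131.2/EI,  θ_E0 = 114.8/EI
Flexibility coefficients: a unit moment at one end gives L/(3EI) there and L/(6EI) at the far end, so f₁₁ = f₂₂ = 1.6/EI and f₁₂ = f₂₁ = 0.8/EI.
Compatibility — zero rotation at each built-in end:
  1.6 M_D + 0.8 M_E = 131.2
  0.8 M_D + 1.6 M_E = 114.8
Solving the pair gives M_D = 61.52 kN·m and M_E = 41.01 kN·m (hogging).

M_E = 41.01 kN·m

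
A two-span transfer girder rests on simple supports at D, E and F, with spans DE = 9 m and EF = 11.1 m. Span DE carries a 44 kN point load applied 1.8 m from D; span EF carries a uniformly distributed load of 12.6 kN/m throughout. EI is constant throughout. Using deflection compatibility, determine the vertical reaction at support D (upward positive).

Insert a hinge at E; M_E is the redundant, and each span becomes simply supported.
End slopes at the hinge E, treating each span as simply supported:
  span DE: point load 44 at a = 1.8: Pab(L + a)/(6LEI) = 114/EI
  span EF: UDL 12.6: wL³/(24EI) = 718/EI
  relative rotation θ_0 = (114 + 718)/EI = 832.1/EI
A unit hogging moment at E produces rotation L₁/(3EI) + L₂/(3EI) = 6.7/EI.
Slope continuity at E: θ_0 = M_E·6.7/EI, so M_E = 832.1/6.7 = 124.2 kN·m (hogging).
Span DE, ΣM about D with M_E applied at E: R_E^{DE}·9 = 79.2 + 124.2, so R_E^{DE} = 22.6 kN and R_D = 44 − 22.6 = 21.4 kN.

R_D = 21.4 kN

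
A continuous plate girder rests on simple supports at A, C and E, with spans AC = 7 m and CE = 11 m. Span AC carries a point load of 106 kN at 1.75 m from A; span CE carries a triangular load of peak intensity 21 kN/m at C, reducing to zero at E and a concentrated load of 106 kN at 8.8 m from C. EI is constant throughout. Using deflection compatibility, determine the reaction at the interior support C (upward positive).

Take M_C as the redundant. Released structure: two simple spans AC and CE with a hinge at C.
Rotations at C on the released spans (each span's end-slope, ×1/EI):
  span AC: point load 106 at a = 1.75: Pab(L + a)/(6LEI) = 202.9/EI
  span CE: triangular load, peak 21: w₀L³/(45EI) = 621.1/EI
  span CE: point load 106 at a = 8.8: Pab(L + b)/(6LEI) = 410.4/EI
  relative rotation θ_0 = (202.9 + 1032)/EI = 1234/EI
A unit hogging moment at C produces rotation L₁/(3EI) + L₂/(3EI) = 6/EI.
Compatibility: M_C·(L₁+L₂)/(3EI) = θ_0, giving M_C = 205.7 kN·m (hogging).
Span AC, ΣM about A with M_C applied at C: R_C^{AC}·7 = 185.5 + 205.7, so R_C^{AC} = 55.89 kN and R_A = 106 − 55.89 = 50.11 kN.
Span CE, ΣM about E: R_C^{CE}·11 = 1080 + 205.7, so R_C^{CE} = 116.9 kN and R_E = 221.5 − 116.9 = 104.6 kN.
R_C = 55.89 + 116.9 = 172.8 kN.

R_C = 172.8 kN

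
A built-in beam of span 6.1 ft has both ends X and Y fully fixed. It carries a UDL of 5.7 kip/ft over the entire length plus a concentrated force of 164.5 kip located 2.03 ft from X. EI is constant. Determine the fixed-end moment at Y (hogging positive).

M_Y = 91.82 kip·ft

Take the two fixed-end moments M_X, M_Y as redundants; the released structure is the simple span XY.
End rotations of the released simple span under the applied load (×1/EI):
  at X: UDL 5.7: wL³/(24EI) = 53.91/EI
  at Y: UDL 5.7: wL³/(24EI) = 53.91/EI
  at X: point load 164.5 at a = 2.03: Pab(L + b)/(6LEI) = 377.7/EI
  at Y: point load 164.5 at a = 2.03: Pab(L + a)/(6LEI) = 301.9/EI
  θ_X0 = 431.6/EI,  θ_Y0 = 355.8/EI
Flexibility coefficients: a unit moment at one end gives L/(3EI) there and L/(6EI) at the far end, so f₁₁ = f₂₂ = 2.033/EI and f₁₂ = f₂₁ = 1.017/EI.
Compatibility — zero rotation at each built-in end:
  2.033 M_X + 1.017 M_Y = 431.6
  1.017 M_X + 2.033 M_Y = 355.8
Solving the pair gives M_X = 166.3 kip·ft and M_Y = 91.82 kip·ft (hogging).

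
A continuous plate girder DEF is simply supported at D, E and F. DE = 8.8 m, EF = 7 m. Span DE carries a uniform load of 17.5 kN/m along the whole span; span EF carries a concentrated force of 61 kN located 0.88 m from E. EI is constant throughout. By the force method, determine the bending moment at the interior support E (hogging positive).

Insert a hinge at E; M_E is the redundant, and each span becomes simply supported.
Rotations at E on the released spans (each span's end-slope, ×1/EI):
  span DE: UDL 17.5: wL³/(24EI) = 496.9/EI
  span EF: point load 61 at a = 0.88: Pab(L + b)/(6LEI) = 102.6/EI
  relative rotation θ_0 = (496.9 + 102.6)/EI = 599.5/EI
A unit hogging moment at E produces rotation L₁/(3EI) + L₂/(3EI) = 5.267/EI.
Compatibility: M_E·(L₁+L₂)/(3EI) = θ_0, giving M_E = 113.8 kN·m (hogging).

M_E = 113.8 kN·m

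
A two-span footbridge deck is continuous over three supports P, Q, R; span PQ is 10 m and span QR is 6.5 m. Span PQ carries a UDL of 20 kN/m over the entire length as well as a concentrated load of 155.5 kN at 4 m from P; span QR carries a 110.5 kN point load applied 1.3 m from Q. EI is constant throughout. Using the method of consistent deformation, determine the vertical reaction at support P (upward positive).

R_P = 158.2 kN

Release continuity at Q by inserting a hinge; the redundant is the internal moment M_Q. The primary structure is two simply-supported spans PQ and QR.
Rotations at Q on the released spans (each span's end-slope, ×1/EI):
  span PQ: UDL 20: wL³/(24EI) = 833.3/EI
  span PQ: point load 155.5 at a = 4: Pab(L + a)/(6LEI) = 870.8/EI
  span QR: point load 110.5 at a = 1.3: Pab(L + b)/(6LEI) = 224.1/EI
  relative rotation θ_0 = (1704 + 224.1)/EI = 1928/EI
A unit hogging moment at Q produces rotation L₁/(3EI) + L₂/(3EI) = 5.5/EI.
Slope continuity at Q: θ_0 = M_Q·5.5/EI, so M_Q = 1928/5.5 = 350.6 kN·m (hogging).
Span PQ, ΣM about P with M_Q applied at Q: R_Q^{PQ}·10 = 1622 + 350.6, so R_Q^{PQ} = 197.3 kN and R_P = 355.5 − 197.3 = 158.2 kN.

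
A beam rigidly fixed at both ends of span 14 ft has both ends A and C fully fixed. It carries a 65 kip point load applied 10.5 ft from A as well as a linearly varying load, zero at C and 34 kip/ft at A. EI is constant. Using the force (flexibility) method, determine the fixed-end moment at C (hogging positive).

Take the two fixed-end moments M_A, M_C as redundants; the released structure is the simple span AC.
End rotations of the released simple span under the applied load (×1/EI):
  at A: point load 65 at a = 10.5: Pab(L + b)/(6LEI) = 497.7/EI
  at C: point load 65 at a = 10.5: Pab(L + a)/(6LEI) = 696.7/EI
  at A: triangular load, peak 34: w₀L³/(45EI) = 2073/EI
  at C: triangular load, peak 34: 7w₀L³/(360EI) = 1814/EI
  θ_A0 = 2571/EI,  θ_C0 = 2511/EI
Flexibility coefficients: a unit moment at one end gives L/(3EI) there and L/(6EI) at the far end, so f₁₁ = f₂₂ = 4.667/EI and f₁₂ = f₂₁ = 2.333/EI.
Compatibility — zero rotation at each built-in end:
  4.667 M_A + 2.333 M_C = 2571
  2.333 M_A + 4.667 M_C = 2511
Solving the pair gives M_A = 375.9 kip·ft and M_C = 350.1 kip·ft (hogging).

M_C = 350.1 kip·ft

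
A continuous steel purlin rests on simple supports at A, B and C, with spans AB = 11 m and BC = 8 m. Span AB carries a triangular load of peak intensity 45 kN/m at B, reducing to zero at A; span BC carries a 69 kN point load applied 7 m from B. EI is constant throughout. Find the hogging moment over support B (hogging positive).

Insert a hinge at B; M_B is the redundant, and each span becomes simply supported.
Discontinuity in slope at B on the released structure — sum the simple-span end rotations:
  span AB: triangular load, peak 45: w₀L³/(45EI) = 1331/EI
  span BC: point load 69 at a = 7: Pab(L + b)/(6LEI) = 90.56/EI
  relative rotation θ_0 = (1331 + 90.56)/EI = 1422/EI
A unit hogging moment at B produces rotation L₁/(3EI) + L₂/(3EI) = 6.333/EI.
Slope continuity at B: θ_0 = M_B·6.333/EI, so M_B = 1422/6.333 = 224.5 kN·m (hogging).

M_B = 224.5 kN·m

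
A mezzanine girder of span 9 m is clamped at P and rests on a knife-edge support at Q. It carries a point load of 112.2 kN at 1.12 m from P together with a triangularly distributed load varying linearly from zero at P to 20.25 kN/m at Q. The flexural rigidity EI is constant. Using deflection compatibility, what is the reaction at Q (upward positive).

R_Q = 52.62 kN

Remove the prop at Q; the released (primary) structure is a cantilever built in at P.
Downward deflection at the released point Q due to the loads:
  point load 112.2 at a = 1.12: Pa²(3L − a)/(6EI) = 607.1/EI
  triangular load, peak 20.25 at the free end: 11w₀L⁴/(120EI) = 12179/EI
  δ_0 = 12786/EI
Flexibility coefficient — unit upward force at Q: δ_{QQ} = L³/(3EI) = 243/EI.
Compatibility at Q: δ_0 − R_Q·δ_{QQ} = 0, so R_Q = 12786/243 = 52.62 kN.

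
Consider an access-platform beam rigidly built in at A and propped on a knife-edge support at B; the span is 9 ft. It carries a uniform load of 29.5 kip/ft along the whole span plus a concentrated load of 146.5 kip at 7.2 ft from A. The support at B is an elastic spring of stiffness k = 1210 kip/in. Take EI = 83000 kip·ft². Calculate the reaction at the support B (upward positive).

R_B = 198 kip

Take the reaction at B as the redundant and release it; the primary structure is a cantilever fixed at A.
Primary-structure tip deflection at B by superposition:
  UDL 29.5: wL⁴/(8EI) = 24194/EI
  point load 146.5 at a = 7.2: Pa²(3L − a)/(6EI) = 25062/EI
  δ_0 = 49256/EI
Flexibility coefficient — unit upward force at B: δ_{BB} = L³/(3EI) = 243/EI.
With EI = 83000 kip·ft²: δ_0 = 0.59344 ft and δ_{BB} = 0.002928 ft/kip.
Compatibility — the spring shortens by R_B/k under the reaction it provides: δ_0 − R_B·δ_{BB} = R_B/k. With 1/k = 1/(1210×12) ft/kip = 0.000069 ft/kip, R_B = δ_0 / (δ_{BB} + 1/k) = 0.59344 / (0.002928 + 0.000069) = 198 kip.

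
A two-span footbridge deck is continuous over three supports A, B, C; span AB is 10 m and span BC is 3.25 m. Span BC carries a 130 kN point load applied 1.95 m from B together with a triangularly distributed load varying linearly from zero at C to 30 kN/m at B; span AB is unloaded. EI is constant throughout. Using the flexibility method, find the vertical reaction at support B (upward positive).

R_B = 93.71 kN

Release continuity at B by inserting a hinge; the redundant is the internal moment M_B. The primary structure is two simply-supported spans AB and BC.
End slopes at the hinge B, treating each span as simply supported:
  span BC: point load 130 at a = 1.95: Pab(L + b)/(6LEI) = 76.89/EI
  span BC: triangular load, peak 30: w₀L³/(45EI) = 22.89/EI
  relative rotation θ_0 = (0 + 99.78)/EI = 99.78/EI
A unit hogging moment at B produces rotation L₁/(3EI) + L₂/(3EI) = 4.417/EI.
Slope continuity at B: θ_0 = M_B·4.417/EI, so M_B = 99.78/4.417 = 22.59 kN·m (hogging).
Span AB, ΣM about A with M_B applied at B: R_B^{AB}·10 = 0 + 22.59, so R_B^{AB} = 2.259 kN and R_A = 0 − 2.259 = -2.259 kN.
Span BC, ΣM about C: R_B^{BC}·3.25 = 274.6 + 22.59, so R_B^{BC} = 91.45 kN and R_C = 178.8 − 91.45 = 87.3 kN.
R_B = 2.259 + 91.45 = 93.71 kN.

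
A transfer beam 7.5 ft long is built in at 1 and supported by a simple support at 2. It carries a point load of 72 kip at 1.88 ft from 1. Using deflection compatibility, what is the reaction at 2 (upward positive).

Release the roller at 2. Primary structure: cantilever fixed at 1.
Free-end deflection of the primary structure under the applied loading (downward +):
  point load 72 at a = 1.88: Pa²(3L − a)/(6EI) = 874.6/EI
Tip deflection under a unit load at 2: L³/(3EI) = 140.6/EI.
Compatibility at 2: δ_0 − R_2·δ_{22} = 0, so R_2 = 874.6/140.6 = 6.219 kip.

R_2 = 6.219 kip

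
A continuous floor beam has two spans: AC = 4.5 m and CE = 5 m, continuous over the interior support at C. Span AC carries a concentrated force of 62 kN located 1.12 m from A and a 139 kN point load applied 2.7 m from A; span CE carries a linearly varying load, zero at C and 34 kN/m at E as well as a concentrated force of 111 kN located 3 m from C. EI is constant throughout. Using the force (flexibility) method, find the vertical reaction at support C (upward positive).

Release continuity at C by inserting a hinge; the redundant is the internal moment M_C. The primary structure is two simply-supported spans AC and CE.
Rotations at C on the released spans (each span's end-slope, ×1/EI):
  span AC: point load 62 at a = 1.12: Pab(L + a)/(6LEI) = 48.85/EI
  span AC: point load 139 at a = 2.7: Pab(L + a)/(6LEI) = 180.1/EI
  span CE: triangular load, peak 34: 7w₀L³/(360EI) = 82.64/EI
  span CE: point load 111 at a = 3: Pab(L + b)/(6LEI) = 155.4/EI
  relative rotation θ_0 = (229 + 238)/EI = 467/EI
A unit hogging moment at C produces rotation L₁/(3EI) + L₂/(3EI) = 3.167/EI.
Slope continuity at C: θ_0 = M_C·3.167/EI, so M_C = 467/3.167 = 147.5 kN·m (hogging).
Span AC, ΣM about A with M_C applied at C: R_C^{AC}·4.5 = 444.7 + 147.5, so R_C^{AC} = 131.6 kN and R_A = 201 − 131.6 = 69.39 kN.
Span CE, ΣM about E: R_C^{CE}·5 = 363.7 + 147.5, so R_C^{CE} = 102.2 kN and R_E = 196 − 102.2 = 93.77 kN.
R_C = 131.6 + 102.2 = 233.8 kN.

R_C = 233.8 kN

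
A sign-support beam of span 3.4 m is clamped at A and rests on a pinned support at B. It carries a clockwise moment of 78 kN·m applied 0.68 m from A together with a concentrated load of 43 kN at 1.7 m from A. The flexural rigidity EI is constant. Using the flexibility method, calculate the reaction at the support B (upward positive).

Take the reaction at B as the redundant and release it; the primary structure is a cantilever fixed at A.
Deflection at B on the released cantilever, summing each load's contribution:
  clockwise couple 78 at a = 0.68: M₀a(2L − a)/(2EI) = 162.3/EI
  point load 43 at a = 1.7: Pa²(3L − a)/(6EI) = 176/EI
  δ_0 = 338.4/EI
Flexibility coefficient — unit upward force at B: δ_{BB} = L³/(3EI) = 13.1/EI.
The prop prevents deflection at B: R_B = δ_0/δ_{BB} = 338.4/13.1 = 25.83 kN.

R_B = 25.83 kN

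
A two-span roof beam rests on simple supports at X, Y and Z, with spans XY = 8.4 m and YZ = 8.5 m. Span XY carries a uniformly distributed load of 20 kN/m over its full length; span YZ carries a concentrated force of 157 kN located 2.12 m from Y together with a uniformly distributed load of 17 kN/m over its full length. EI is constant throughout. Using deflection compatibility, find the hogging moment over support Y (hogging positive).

Take M_Y as the redundant. Released structure: two simple spans XY and YZ with a hinge at Y.
End slopes at the hinge Y, treating each span as simply supported:
  span XY: UDL 20: wL³/(24EI) = 493.9/EI
  span YZ: point load 157 at a = 2.12: Pab(L + b)/(6LEI) = 619.6/EI
  span YZ: UDL 17: wL³/(24EI) = 435/EI
  relative rotation θ_0 = (493.9 + 1055)/EI = 1548/EI
A unit hogging moment at Y produces rotation L₁/(3EI) + L₂/(3EI) = 5.633/EI.
Slope continuity at Y: θ_0 = M_Y·5.633/EI, so M_Y = 1548/5.633 = 274.9 kN·m (hogging).

M_Y = 274.9 kN·m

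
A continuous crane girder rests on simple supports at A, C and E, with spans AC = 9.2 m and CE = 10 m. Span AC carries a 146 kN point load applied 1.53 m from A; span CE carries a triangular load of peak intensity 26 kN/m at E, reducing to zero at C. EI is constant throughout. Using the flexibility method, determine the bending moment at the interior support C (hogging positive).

M_C = 131 kN·m

Release continuity at C by inserting a hinge; the redundant is the internal moment M_C. The primary structure is two simply-supported spans AC and CE.
Discontinuity in slope at C on the released structure — sum the simple-span end rotations:
  span AC: point load 146 at a = 1.53: Pab(L + a)/(6LEI) = 333/EI
  span CE: triangular load, peak 26: 7w₀L³/(360EI) = 505.6/EI
  relative rotation θ_0 = (333 + 505.6)/EI = 838.6/EI
A unit hogging moment at C produces rotation L₁/(3EI) + L₂/(3EI) = 6.4/EI.
Slope continuity at C: θ_0 = M_C·6.4/EI, so M_C = 838.6/6.4 = 131 kN·m (hogging).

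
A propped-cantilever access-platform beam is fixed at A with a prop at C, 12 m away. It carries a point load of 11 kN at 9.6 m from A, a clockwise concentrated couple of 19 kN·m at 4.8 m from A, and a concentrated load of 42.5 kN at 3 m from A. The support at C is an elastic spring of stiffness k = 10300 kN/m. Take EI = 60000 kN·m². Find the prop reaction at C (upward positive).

Choose R_C as the redundant. The primary structure is the cantilever fixed at A.
Downward deflection at the released point C due to the loads:
  point load 11 at a = 9.6: Pa²(3L − a)/(6EI) = 4461/EI
  clockwise couple 19 at a = 4.8: M₀a(2L − a)/(2EI) = 875.5/EI
  point load 42.5 at a = 3: Pa²(3L − a)/(6EI) = 2104/EI
  δ_0 = 7440/EI
Flexibility coefficient — unit upward force at C: δ_{CC} = L³/(3EI) = 576/EI.
With EI = 60000 kN·m²: δ_0 = 0.124 m and δ_{CC} = 0.0096 m/kN.
Compatibility — the spring shortens by R_C/k under the reaction it provides: δ_0 − R_C·δ_{CC} = R_C/k. With 1/k = 0.000097 m/kN, R_C = δ_0 / (δ_{CC} + 1/k) = 0.124 / (0.0096 + 0.000097) = 12.79 kN.

R_C = 12.79 kN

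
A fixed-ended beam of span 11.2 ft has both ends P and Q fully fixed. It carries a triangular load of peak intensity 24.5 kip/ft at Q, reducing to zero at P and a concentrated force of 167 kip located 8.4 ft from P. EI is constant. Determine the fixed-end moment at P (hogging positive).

Take the two fixed-end moments M_P, M_Q as redundants; the released structure is the simple span PQ.
End rotations of the released simple span under the applied load (×1/EI):
  at P: triangular load, peak 24.5: 7w₀L³/(360EI) = 669.3/EI
  at Q: triangular load, peak 24.5: w₀L³/(45EI) = 764.9/EI
  at P: point load 167 at a = 8.4: Pab(L + b)/(6LEI) = 818.3/EI
  at Q: point load 167 at a = 8.4: Pab(L + a)/(6LEI) = 1146/EI
  θ_P0 = 1488/EI,  θ_Q0 = 1911/EI
Flexibility coefficients: a unit moment at one end gives L/(3EI) there and L/(6EI) at the far end, so f₁₁ = f₂₂ = 3.733/EI and f₁₂ = f₂₁ = 1.867/EI.
Compatibility — zero rotation at each built-in end:
  3.733 M_P + 1.867 M_Q = 1488
  1.867 M_P + 3.733 M_Q = 1911
Solving the pair gives M_P = 190.1 kip·ft and M_Q = 416.7 kip·ft (hogging).

M_P = 190.1 kip·ft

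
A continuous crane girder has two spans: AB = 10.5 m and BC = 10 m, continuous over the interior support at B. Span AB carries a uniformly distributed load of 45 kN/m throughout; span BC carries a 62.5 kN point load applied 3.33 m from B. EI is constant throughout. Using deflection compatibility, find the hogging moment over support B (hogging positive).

M_B = 374.1 kN·m

Take M_B as the redundant. Released structure: two simple spans AB and BC with a hinge at B.
Rotations at B on the released spans (each span's end-slope, ×1/EI):
  span AB: UDL 45: wL³/(24EI) = 2171/EI
  span BC: point load 62.5 at a = 3.33: Pab(L + b)/(6LEI) = 385.7/EI
  relative rotation θ_0 = (2171 + 385.7)/EI = 2556/EI
A unit hogging moment at B produces rotation L₁/(3EI) + L₂/(3EI) = 6.833/EI.
Compatibility: M_B·(L₁+L₂)/(3EI) = θ_0, giving M_B = 374.1 kN·m (hogging).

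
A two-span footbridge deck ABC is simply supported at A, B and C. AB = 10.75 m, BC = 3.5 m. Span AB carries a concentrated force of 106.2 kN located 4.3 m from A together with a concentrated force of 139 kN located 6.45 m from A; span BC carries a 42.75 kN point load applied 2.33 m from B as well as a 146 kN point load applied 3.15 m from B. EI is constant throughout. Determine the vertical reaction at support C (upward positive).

R_C = 53.35 kN

Insert a hinge at B; M_B is the redundant, and each span becomes simply supported.
End slopes at the hinge B, treating each span as simply supported:
  span AB: point load 106.2 at a = 4.3: Pab(L + a)/(6LEI) = 687.3/EI
  span AB: point load 139 at a = 6.45: Pab(L + a)/(6LEI) = 1028/EI
  span BC: point load 42.75 at a = 2.33: Pab(L + b)/(6LEI) = 25.92/EI
  span BC: point load 146 at a = 3.15: Pab(L + b)/(6LEI) = 29.51/EI
  relative rotation θ_0 = (1715 + 55.43)/EI = 1771/EI
A unit hogging moment at B produces rotation L₁/(3EI) + L₂/(3EI) = 4.75/EI.
Slope continuity at B: θ_0 = M_B·4.75/EI, so M_B = 1771/4.75 = 372.8 kN·m (hogging).
Span BC, ΣM about C: R_B^{BC}·3.5 = 101.1 + 372.8, so R_B^{BC} = 135.4 kN and R_C = 188.8 − 135.4 = 53.35 kN.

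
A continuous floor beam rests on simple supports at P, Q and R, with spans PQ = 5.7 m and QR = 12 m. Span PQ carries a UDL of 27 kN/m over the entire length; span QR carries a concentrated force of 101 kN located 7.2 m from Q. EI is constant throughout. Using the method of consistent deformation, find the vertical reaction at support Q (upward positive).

R_Q = 162.2 kN

Take M_Q as the redundant. Released structure: two simple spans PQ and QR with a hinge at Q.
End slopes at the hinge Q, treating each span as simply supported:
  span PQ: UDL 27: wL³/(24EI) = 208.3/EI
  span QR: point load 101 at a = 7.2: Pab(L + b)/(6LEI) = 814.5/EI
  relative rotation θ_0 = (208.3 + 814.5)/EI = 1023/EI
A unit hogging moment at Q produces rotation L₁/(3EI) + L₂/(3EI) = 5.9/EI.
Slope continuity at Q: θ_0 = M_Q·5.9/EI, so M_Q = 1023/5.9 = 173.4 kN·m (hogging).
Span PQ, ΣM about P with M_Q applied at Q: R_Q^{PQ}·5.7 = 438.6 + 173.4, so R_Q^{PQ} = 107.4 kN and R_P = 153.9 − 107.4 = 46.54 kN.
Span QR, ΣM about R: R_Q^{QR}·12 = 484.8 + 173.4, so R_Q^{QR} = 54.85 kN and R_R = 101 − 54.85 = 46.15 kN.
R_Q = 107.4 + 54.85 = 162.2 kN.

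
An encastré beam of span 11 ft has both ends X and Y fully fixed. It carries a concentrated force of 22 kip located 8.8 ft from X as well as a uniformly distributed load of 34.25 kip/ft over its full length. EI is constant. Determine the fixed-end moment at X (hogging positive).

Take the two fixed-end moments M_X, M_Y as redundants; the released structure is the simple span XY.
On the primary (simply-supported) span, the end slopes from the loading are:
  at X: point load 22 at a = 8.8: Pab(L + b)/(6LEI) = 85.18/EI
  at Y: point load 22 at a = 8.8: Pab(L + a)/(6LEI) = 127.8/EI
  at X: UDL 34.25: wL³/(24EI) = 1899/EI
  at Y: UDL 34.25: wL³/(24EI) = 1899/EI
  θ_X0 = 1985/EI,  θ_Y0 = 2027/EI
Flexibility coefficients: a unit moment at one end gives L/(3EI) there and L/(6EI) at the far end, so f₁₁ = f₂₂ = 3.667/EI and f₁₂ = f₂₁ = 1.833/EI.
Compatibility — zero rotation at each built-in end:
  3.667 M_X + 1.833 M_Y = 1985
  1.833 M_X + 3.667 M_Y = 2027
Solving the pair gives M_X = 353.1 kip·ft and M_Y = 376.3 kip·ft (hogging).

M_X = 353.1 kip·ft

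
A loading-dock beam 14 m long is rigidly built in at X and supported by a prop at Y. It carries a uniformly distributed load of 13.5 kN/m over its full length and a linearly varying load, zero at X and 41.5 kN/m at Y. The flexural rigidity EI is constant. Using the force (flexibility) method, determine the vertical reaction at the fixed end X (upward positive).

Choose R_Y as the redundant. The primary structure is the cantilever fixed at X.
Primary-structure tip deflection at Y by superposition:
  UDL 13.5: wL⁴/(8EI) = 64827/EI
  triangular load, peak 41.5 at the free end: 11w₀L⁴/(120EI) = 146141/EI
  δ_0 = 210968/EI
Tip deflection under a unit load at Y: L³/(3EI) = 914.7/EI.
The prop prevents deflection at Y: R_Y = δ_0/δ_{YY} = 210968/914.7 = 230.7 kN.
Vertical equilibrium: R_X = ΣP − R_Y = 479.5 − 230.7 = 248.8 kN.

R_X = 248.8 kN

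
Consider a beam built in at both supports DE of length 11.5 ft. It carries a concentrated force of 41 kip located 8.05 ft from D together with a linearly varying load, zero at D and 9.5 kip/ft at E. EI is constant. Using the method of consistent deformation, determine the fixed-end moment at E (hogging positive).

M_E = 132.1 kip·ft

Take the two fixed-end moments M_D, M_E as redundants; the released structure is the simple span DE.
On the primary (simply-supported) span, the end slopes from the loading are:
  at D: point load 41 at a = 8.05: Pab(L + b)/(6LEI) = 246.7/EI
  at E: point load 41 at a = 8.05: Pab(L + a)/(6LEI) = 322.6/EI
  at D: triangular load, peak 9.5: 7w₀L³/(360EI) = 280.9/EI
  at E: triangular load, peak 9.5: w₀L³/(45EI) = 321.1/EI
  θ_D0 = 527.7/EI,  θ_E0 = 643.7/EI
Flexibility coefficients: a unit moment at one end gives L/(3EI) there and L/(6EI) at the far end, so f₁₁ = f₂₂ = 3.833/EI and f₁₂ = f₂₁ = 1.917/EI.
Compatibility — zero rotation at each built-in end:
  3.833 M_D + 1.917 M_E = 527.7
  1.917 M_D + 3.833 M_E = 643.7
Solving the pair gives M_D = 71.58 kip·ft and M_E = 132.1 kip·ft (hogging).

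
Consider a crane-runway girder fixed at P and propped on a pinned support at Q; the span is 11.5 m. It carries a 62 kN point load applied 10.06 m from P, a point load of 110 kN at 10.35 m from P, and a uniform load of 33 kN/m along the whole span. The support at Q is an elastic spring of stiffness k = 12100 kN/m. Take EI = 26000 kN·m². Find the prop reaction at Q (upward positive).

Choose R_Q as the redundant. The primary structure is the cantilever fixed at P.
Downward deflection at the released point Q due to the loads:
  point load 62 at a = 10.06: Pa²(3L − a)/(6EI) = 25559/EI
  point load 110 at a = 10.35: Pa²(3L − a)/(6EI) = 47428/EI
  UDL 33: wL⁴/(8EI) = 72147/EI
  δ_0 = 145134/EI
Tip deflection under a unit load at Q: L³/(3EI) = 507/EI.
With EI = 26000 kN·m²: δ_0 = 5.5821 m and δ_{QQ} = 0.019498 m/kN.
Compatibility — the spring shortens by R_Q/k under the reaction it provides: δ_0 − R_Q·δ_{QQ} = R_Q/k. With 1/k = 0.000083 m/kN, R_Q = δ_0 / (δ_{QQ} + 1/k) = 5.5821 / (0.019498 + 0.000083) = 285.1 kN.

R_Q = 285.1 kN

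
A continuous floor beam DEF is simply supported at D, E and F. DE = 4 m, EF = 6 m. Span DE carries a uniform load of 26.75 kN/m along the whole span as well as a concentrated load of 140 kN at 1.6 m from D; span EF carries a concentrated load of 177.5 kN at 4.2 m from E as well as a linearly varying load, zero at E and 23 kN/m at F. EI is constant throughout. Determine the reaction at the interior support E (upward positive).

Release continuity at E by inserting a hinge; the redundant is the internal moment M_E. The primary structure is two simply-supported spans DE and EF.
End slopes at the hinge E, treating each span as simply supported:
  span DE: UDL 26.75: wL³/(24EI) = 71.33/EI
  span DE: point load 140 at a = 1.6: Pab(L + a)/(6LEI) = 125.4/EI
  span EF: point load 177.5 at a = 4.2: Pab(L + b)/(6LEI) = 290.7/EI
  span EF: triangular load, peak 23: 7w₀L³/(360EI) = 96.6/EI
  relative rotation θ_0 = (196.8 + 387.3)/EI = 584.1/EI
A unit hogging moment at E produces rotation L₁/(3EI) + L₂/(3EI) = 3.333/EI.
Compatibility: M_E·(L₁+L₂)/(3EI) = θ_0, giving M_E = 175.2 kN·m (hogging).
Span DE, ΣM about D with M_E applied at E: R_E^{DE}·4 = 438 + 175.2, so R_E^{DE} = 153.3 kN and R_D = 247 − 153.3 = 93.69 kN.
Span EF, ΣM about F: R_E^{EF}·6 = 457.5 + 175.2, so R_E^{EF} = 105.5 kN and R_F = 246.5 − 105.5 = 141 kN.
R_E = 153.3 + 105.5 = 258.8 kN.

R_E = 258.8 kN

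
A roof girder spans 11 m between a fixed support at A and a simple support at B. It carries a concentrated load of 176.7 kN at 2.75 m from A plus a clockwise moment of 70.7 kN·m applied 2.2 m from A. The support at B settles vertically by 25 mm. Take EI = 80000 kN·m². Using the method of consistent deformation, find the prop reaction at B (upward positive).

Choose R_B as the redundant. The primary structure is the cantilever fixed at A.
Primary-structure tip deflection at B by superposition:
  point load 176.7 at a = 2.75: Pa²(3L − a)/(6EI) = 6737/EI
  clockwise couple 70.7 at a = 2.2: M₀a(2L − a)/(2EI) = 1540/EI
  δ_0 = 8277/EI
Flexibility coefficient — unit upward force at B: δ_{BB} = L³/(3EI) = 443.7/EI.
With EI = 80000 kN·m²: δ_0 = 0.10346 m and δ_{BB} = 0.005546 m/kN.
Compatibility — the beam at B must follow the support down by 0.025 m: δ_0 − R_B·δ_{BB} = 0.025, so R_B = (0.10346 − 0.025)/0.005546 = 14.15 kN.

R_B = 14.15 kN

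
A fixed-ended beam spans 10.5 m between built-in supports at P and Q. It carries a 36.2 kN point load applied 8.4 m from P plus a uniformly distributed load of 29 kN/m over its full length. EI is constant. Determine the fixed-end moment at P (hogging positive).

M_P = 278.6 kN·m

Release both end moments; the primary structure is a simply-supported span PQ with redundants M_P and M_Q.
Simple-span end rotations at P and Q under the given loads:
  at P: point load 36.2 at a = 8.4: Pab(L + b)/(6LEI) = 127.7/EI
  at Q: point load 36.2 at a = 8.4: Pab(L + a)/(6LEI) = 191.6/EI
  at P: UDL 29: wL³/(24EI) = 1399/EI
  at Q: UDL 29: wL³/(24EI) = 1399/EI
  θ_P0 = 1527/EI,  θ_Q0 = 1590/EI
Flexibility coefficients: a unit moment at one end gives L/(3EI) there and L/(6EI) at the far end, so f₁₁ = f₂₂ = 3.5/EI and f₁₂ = f₂₁ = 1.75/EI.
Compatibility — zero rotation at each built-in end:
  3.5 M_P + 1.75 M_Q = 1527
  1.75 M_P + 3.5 M_Q = 1590
Solving the pair gives M_P = 278.6 kN·m and M_Q = 315.1 kN·m (hogging).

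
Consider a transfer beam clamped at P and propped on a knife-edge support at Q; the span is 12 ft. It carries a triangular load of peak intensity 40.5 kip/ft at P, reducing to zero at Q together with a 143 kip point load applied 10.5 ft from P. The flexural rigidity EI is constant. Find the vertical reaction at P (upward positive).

Remove the prop at Q; the released (primary) structure is a cantilever built in at P.
Free-end deflection of the primary structure under the applied loading (downward +):
  triangular load, peak 40.5 at the fixed end: w₀L⁴/(30EI) = 27994/EI
  point load 143 at a = 10.5: Pa²(3L − a)/(6EI) = 67004/EI
  δ_0 = 94998/EI
Tip deflection under a unit load at Q: L³/(3EI) = 576/EI.
Compatibility at Q: δ_0 − R_Q·δ_{QQ} = 0, so R_Q = 94998/576 = 164.9 kip.
Vertical equilibrium: R_P = ΣP − R_Q = 386 − 164.9 = 221.1 kip.

R_P = 221.1 kip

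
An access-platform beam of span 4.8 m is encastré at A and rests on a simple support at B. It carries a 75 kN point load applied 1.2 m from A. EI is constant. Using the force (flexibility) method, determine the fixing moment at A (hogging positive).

Remove the prop at B; the released (primary) structure is a cantilever built in at A.
Free-end deflection of the primary structure under the applied loading (downward +):
  point load 75 at a = 1.2: Pa²(3L − a)/(6EI) = 237.6/EI
Tip deflection under a unit load at B: L³/(3EI) = 36.86/EI.
The prop prevents deflection at B: R_B = δ_0/δ_{BB} = 237.6/36.86 = 6.445 kN.
Moment equilibrium about A: M_A = Σ(load moments about A) − R_B·L = 90 − 6.445×4.8 = 59.06 kN·m.

M_A = 59.06 kN·m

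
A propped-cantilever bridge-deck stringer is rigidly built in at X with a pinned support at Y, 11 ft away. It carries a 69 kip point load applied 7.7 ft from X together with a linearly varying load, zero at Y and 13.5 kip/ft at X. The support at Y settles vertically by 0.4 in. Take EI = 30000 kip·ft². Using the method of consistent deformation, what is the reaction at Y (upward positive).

Release the roller at Y. Primary structure: cantilever fixed at X.
Downward deflection at the released point Y due to the loads:
  point load 69 at a = 7.7: Pa²(3L − a)/(6EI) = 17250/EI
  triangular load, peak 13.5 at the fixed end: w₀L⁴/(30EI) = 6588/EI
  δ_0 = 23839/EI
Tip deflection under a unit load at Y: L³/(3EI) = 443.7/EI.
With EI = 30000 kip·ft²: δ_0 = 0.79463 ft and δ_{YY} = 0.014789 ft/kip.
Compatibility — the beam at Y must follow the support down by 0.03333 ft: δ_0 − R_Y·δ_{YY} = 0.03333, so R_Y = (0.79463 − 0.03333)/0.014789 = 51.48 kip.

R_Y = 51.48 kip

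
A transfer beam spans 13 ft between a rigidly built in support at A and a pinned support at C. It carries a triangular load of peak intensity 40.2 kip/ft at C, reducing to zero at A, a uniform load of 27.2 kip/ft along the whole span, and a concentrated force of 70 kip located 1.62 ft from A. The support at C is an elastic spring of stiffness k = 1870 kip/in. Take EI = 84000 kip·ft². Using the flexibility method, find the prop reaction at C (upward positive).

Release the roller at C. Primary structure: cantilever fixed at A.
Deflection at C on the released cantilever, summing each load's contribution:
  triangular load, peak 40.2 at the free end: 11w₀L⁴/(120EI) = 105247/EI
  UDL 27.2: wL⁴/(8EI) = 97107/EI
  point load 70 at a = 1.62: Pa²(3L − a)/(6EI) = 1145/EI
  δ_0 = 203499/EI
Flexibility coefficient — unit upward force at C: δ_{CC} = L³/(3EI) = 732.3/EI.
With EI = 84000 kip·ft²: δ_0 = 2.4226 ft and δ_{CC} = 0.008718 ft/kip.
Compatibility — the spring shortens by R_C/k under the reaction it provides: δ_0 − R_C·δ_{CC} = R_C/k. With 1/k = 1/(1870×12) ft/kip = 0.000045 ft/kip, R_C = δ_0 / (δ_{CC} + 1/k) = 2.4226 / (0.008718 + 0.000045) = 276.5 kip.

R_C = 276.5 kip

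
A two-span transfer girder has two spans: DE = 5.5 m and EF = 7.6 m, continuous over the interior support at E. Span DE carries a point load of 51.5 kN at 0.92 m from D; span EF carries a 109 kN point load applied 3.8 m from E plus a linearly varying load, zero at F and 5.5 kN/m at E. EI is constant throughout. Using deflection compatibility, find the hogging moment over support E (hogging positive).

M_E = 112.1 kN·m

Release continuity at E by inserting a hinge; the redundant is the internal moment M_E. The primary structure is two simply-supported spans DE and EF.
Discontinuity in slope at E on the released structure — sum the simple-span end rotations:
  span DE: point load 51.5 at a = 0.92: Pab(L + a)/(6LEI) = 42.22/EI
  span EF: point load 109 at a = 3.8: Pab(L + b)/(6LEI) = 393.5/EI
  span EF: triangular load, peak 5.5: w₀L³/(45EI) = 53.65/EI
  relative rotation θ_0 = (42.22 + 447.1)/EI = 489.4/EI
A unit hogging moment at E produces rotation L₁/(3EI) + L₂/(3EI) = 4.367/EI.
Compatibility: M_E·(L₁+L₂)/(3EI) = θ_0, giving M_E = 112.1 kN·m (hogging).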